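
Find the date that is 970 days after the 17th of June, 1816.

the 12th of February, 1819

Count 970 days after June 17, 1816:
June 17, 1816 → June 17, 1817: 365 days.
June 17, 1817 → June 17, 1818: 365 days.
June 1818: 30 − 17 = 13 days remain.
Then July (31), August (31), September (30), October (31), November (30), December (31), January (31): 31 + 31 + 30 + 31 + 30 + 31 + 31 = 215 days.
February 1–12, 1819: 12 days (1819 is not a leap year).
Residual: 240 days.
Total: 970 days.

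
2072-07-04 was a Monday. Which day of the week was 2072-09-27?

Tuesday

July 2072: 31 − 4 = 27 days remain.
Then August (31): 31 days.
September 1–27, 2072: 27 days.
Total: 27 + 31 + 27 = 85 days.
85 mod 7 = 1, so 1 day after Monday is Tuesday.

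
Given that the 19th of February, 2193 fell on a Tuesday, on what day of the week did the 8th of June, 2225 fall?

Wednesday

Day-of-year of February 19, 2193: 50.
Day-of-year of June 8, 2225: 159.
2193 has 365 days, so 365 − 50 = 315 days remain in 2193.
Full years 2194–2224: 24 common + 7 leap = 24×365 + 7×366 = 11322 days.
Total: 315 + 11322 + 159 = 11796 days.
11796 mod 7 = 1, so 1 day after Tuesday is Wednesday.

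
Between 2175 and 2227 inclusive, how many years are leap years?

Years divisible by 4: 2176, 2180, …, 2224 — 13 in all.
Of these, 2200 is divisible by 100 but not 400, so not leap.
Leap years: 13 − 1 = 12.

12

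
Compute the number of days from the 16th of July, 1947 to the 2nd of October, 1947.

July 1947: 31 − 16 = 15 days remain.
Then August (31), September (30): 31 + 30 = 61 days.
October 1–2, 1947: 2 days.
Total: 15 + 61 + 2 = 78 days.

78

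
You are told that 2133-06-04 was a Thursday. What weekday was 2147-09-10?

Sunday

Day-of-year of June 4, 2133: 155.
Day-of-year of September 10, 2147: 253.
2133 has 365 days, so 365 − 155 = 210 days remain in 2133.
Full years 2134–2146: 10 common + 3 leap = 10×365 + 3×366 = 4748 days.
Total: 210 + 4748 + 253 = 5211 days.
5211 mod 7 = 3, so 3 days after Thursday is Sunday.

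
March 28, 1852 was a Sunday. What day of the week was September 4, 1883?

From March 28, 1852 to March 28, 1883: 31 years, of which 7 contain a Feb 29 — 24×365 + 7×366 = 11322 days.
March 1883: 31 − 28 = 3 days remain.
Then April (30), May (31), June (30), July (31), August (31): 30 + 31 + 30 + 31 + 31 = 153 days.
September 1–4, 1883: 4 days.
Residual: 160 days.
Total: 11482 days.
11482 mod 7 = 2, so 2 days after Sunday is Tuesday.

Tuesday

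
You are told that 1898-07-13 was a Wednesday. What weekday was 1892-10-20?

Thursday

Count forward from the earlier date (October 20, 1892) to the later (July 13, 1898):
Day-of-year of October 20, 1892: 294.
Day-of-year of July 13, 1898: 194.
1892 has 366 days, so 366 − 294 = 72 days remain in 1892.
Full years: 1893: 365; 1894: 365; 1895: 365; 1896: 366; 1897: 365. Sum = 1826.
Total: 72 + 1826 + 194 = 2092 days.
2092 mod 7 = 6, so 6 days before Wednesday is Thursday.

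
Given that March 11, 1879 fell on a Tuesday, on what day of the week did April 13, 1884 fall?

Sunday

March 11, 1879 → March 11, 1880: 366 days (1880 is a leap year).
March 11, 1880 → March 11, 1881: 365 days.
March 11, 1881 → March 11, 1882: 365 days.
March 11, 1882 → March 11, 1883: 365 days.
March 11, 1883 → March 11, 1884: 366 days (1884 is a leap year).
March 1884: 31 − 11 = 20 days remain.
April 1–13, 1884: 13 days.
Residual: 33 days.
Total: 1860 days.
1860 mod 7 = 5, so 5 days after Tuesday is Sunday.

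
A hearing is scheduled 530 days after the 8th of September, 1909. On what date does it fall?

the 20th of February, 1911

Count 530 days after September 8, 1909:
September 8, 1909 → September 8, 1910: 365 days.
September 1910: 30 − 8 = 22 days remain.
Then October (31), November (30), December (31), January (31): 31 + 30 + 31 + 31 = 123 days.
February 1–20, 1911: 20 days (1911 is not a leap year).
Residual: 165 days.
Total: 530 days.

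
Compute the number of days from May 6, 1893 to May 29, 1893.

Within May 1893: 29 − 6 = 23 days.

23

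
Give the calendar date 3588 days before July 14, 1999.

September 16, 1989

Count 3588 days before July 14, 1999:
Day-of-year of September 16, 1989: 259.
Day-of-year of July 14, 1999: 195.
1989 has 365 days, so 365 − 259 = 106 days remain in 1989.
Full years 1990–1998: 7 common + 2 leap = 7×365 + 2×366 = 3287 days.
Total: 106 + 3287 + 195 = 3588 days.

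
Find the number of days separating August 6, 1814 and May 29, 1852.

Day-of-year of August 6, 1814: 218.
Day-of-year of May 29, 1852: 150.
1814 has 365 days, so 365 − 218 = 147 days remain in 1814.
Full years 1815–1851: 28 common + 9 leap = 28×365 + 9×366 = 13514 days.
Total: 147 + 13514 + 150 = 13811 days.

13811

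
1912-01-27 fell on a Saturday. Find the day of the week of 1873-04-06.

Sunday

Count forward from the earlier date (April 6, 1873) to the later (January 27, 1912):
Day-of-year of April 6, 1873: 96.
Day-of-year of January 27, 1912: 27.
1873 has 365 days, so 365 − 96 = 269 days remain in 1873.
Full years 1874–1911: 30 common + 8 leap = 30×365 + 8×366 = 13878 days.
Total: 269 + 13878 + 27 = 14174 days.
14174 mod 7 = 6, so 6 days before Saturday is Sunday.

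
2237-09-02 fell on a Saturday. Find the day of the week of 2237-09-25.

Within September 2237: 25 − 2 = 23 days.
23 mod 7 = 2, so 2 days after Saturday is Monday.

Monday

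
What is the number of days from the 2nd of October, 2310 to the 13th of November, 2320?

Day-of-year of October 2, 2310: 275.
Day-of-year of November 13, 2320: 318.
2310 has 365 days, so 365 − 275 = 90 days remain in 2310.
Full years 2311–2319: 7 common + 2 leap = 7×365 + 2×366 = 3287 days.
Total: 90 + 3287 + 318 = 3695 days.

3695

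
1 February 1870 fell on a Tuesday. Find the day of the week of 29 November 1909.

Monday

From February 1, 1870 to February 1, 1909: 39 years, of which 9 contain a Feb 29 — 30×365 + 9×366 = 14244 days.
(1900 is not a leap year (divisible by 100 but not 400).)
February 1909: 28 − 1 = 27 days remain (1909 is not a leap year, so February has 28 days).
Then March (31), April (30), May (31), June (30), July (31), August (31), September (30), October (31): 31 + 30 + 31 + 30 + 31 + 31 + 30 + 31 = 245 days.
November 1–29, 1909: 29 days.
Residual: 301 days.
Total: 14545 days.
14545 mod 7 = 6, so 6 days after Tuesday is Monday.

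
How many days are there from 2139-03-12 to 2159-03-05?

From March 12, 2139 to March 12, 2158: 19 years, of which 5 contain a Feb 29 — 14×365 + 5×366 = 6940 days.
March 2158: 31 − 12 = 19 days remain.
Then 11 full months totalling 334 days.
March 1–5, 2159: 5 days.
Residual: 358 days.
Total: 7298 days.

7298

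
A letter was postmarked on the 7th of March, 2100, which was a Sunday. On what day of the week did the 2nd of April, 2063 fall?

Monday

Count forward from the earlier date (April 2, 2063) to the later (March 7, 2100):
From April 2, 2063 to April 2, 2099: 36 years, of which 9 contain a Feb 29 — 27×365 + 9×366 = 13149 days.
April 2099: 30 − 2 = 28 days remain.
Then 10 full months totalling 304 days.
March 1–7, 2100: 7 days.
Residual: 339 days.
Total: 13488 days.
13488 mod 7 = 6, so 6 days before Sunday is Monday.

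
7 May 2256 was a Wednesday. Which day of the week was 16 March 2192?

Count forward from the earlier date (March 16, 2192) to the later (May 7, 2256):
From March 16, 2192 to March 16, 2256: 64 years, of which 15 contain a Feb 29 — 49×365 + 15×366 = 23375 days.
(2200 is not a leap year (divisible by 100 but not 400).)
March 2256: 31 − 16 = 15 days remain.
Then April (30): 30 days.
May 1–7, 2256: 7 days.
Residual: 52 days.
Total: 23427 days.
23427 mod 7 = 5, so 5 days before Wednesday is Friday.

Friday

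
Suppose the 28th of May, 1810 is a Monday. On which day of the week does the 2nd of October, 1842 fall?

Sunday

From May 28, 1810 to May 28, 1842: 32 years, of which 8 contain a Feb 29 — 24×365 + 8×366 = 11688 days.
May 1842: 31 − 28 = 3 days remain.
Then June (30), July (31), August (31), September (30): 30 + 31 + 31 + 30 = 122 days.
October 1–2, 1842: 2 days.
Residual: 127 days.
Total: 11815 days.
11815 mod 7 = 6, so 6 days after Monday is Sunday.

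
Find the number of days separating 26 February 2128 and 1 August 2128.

February 2128: 29 − 26 = 3 days remain (2128 is a leap year, so February has 29 days).
Then March (31), April (30), May (31), June (30), July (31): 31 + 30 + 31 + 30 + 31 = 153 days.
August 1, 2128: 1 day.
Total: 3 + 153 + 1 = 157 days.

157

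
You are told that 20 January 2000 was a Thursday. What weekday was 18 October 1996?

Friday

Count forward from the earlier date (October 18, 1996) to the later (January 20, 2000):
Day-of-year of October 18, 1996: 292.
Day-of-year of January 20, 2000: 20.
1996 has 366 days, so 366 − 292 = 74 days remain in 1996.
Full years: 1997: 365; 1998: 365; 1999: 365. Sum = 1095.
Total: 74 + 1095 + 20 = 1189 days.
1189 mod 7 = 6, so 6 days before Thursday is Friday.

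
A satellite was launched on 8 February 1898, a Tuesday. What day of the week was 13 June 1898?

Monday

February 1898: 28 − 8 = 20 days remain (1898 is not a leap year, so February has 28 days).
Then March (31), April (30), May (31): 31 + 30 + 31 = 92 days.
June 1–13, 1898: 13 days.
Total: 20 + 92 + 13 = 125 days.
125 mod 7 = 6, so 6 days after Tuesday is Monday.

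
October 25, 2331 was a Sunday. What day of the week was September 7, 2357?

Day-of-year of October 25, 2331: 298.
Day-of-year of September 7, 2357: 250.
2331 has 365 days, so 365 − 298 = 67 days remain in 2331.
Full years 2332–2356: 18 common + 7 leap = 18×365 + 7×366 = 9132 days.
Total: 67 + 9132 + 250 = 9449 days.
9449 mod 7 = 6, so 6 days after Sunday is Saturday.

Saturday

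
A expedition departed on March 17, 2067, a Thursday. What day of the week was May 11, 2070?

March 17, 2067 → March 17, 2068: 366 days (2068 is a leap year).
March 17, 2068 → March 17, 2069: 365 days.
March 17, 2069 → March 17, 2070: 365 days.
March 2070: 31 − 17 = 14 days remain.
Then April (30): 30 days.
May 1–11, 2070: 11 days.
Residual: 55 days.
Total: 1151 days.
1151 mod 7 = 3, so 3 days after Thursday is Sunday.

Sunday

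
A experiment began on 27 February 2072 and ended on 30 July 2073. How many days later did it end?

519

February 27, 2072 → February 27, 2073: 366 days (2072 is a leap year).
February 2073: 28 − 27 = 1 day remains (2073 is not a leap year, so February has 28 days).
Then March (31), April (30), May (31), June (30): 31 + 30 + 31 + 30 = 122 days.
July 1–30, 2073: 30 days.
Residual: 153 days.
Total: 519 days.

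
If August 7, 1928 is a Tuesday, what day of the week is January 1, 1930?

Wednesday

Day-of-year of August 7, 1928: 220.
Day-of-year of January 1, 1930: 1.
1928 has 366 days, so 366 − 220 = 146 days remain in 1928.
Full years: 1929: 365. Sum = 365.
Total: 146 + 365 + 1 = 512 days.
512 mod 7 = 1, so 1 day after Tuesday is Wednesday.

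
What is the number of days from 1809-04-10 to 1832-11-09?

From April 10, 1809 to April 10, 1832: 23 years, of which 6 contain a Feb 29 — 17×365 + 6×366 = 8401 days.
April 1832: 30 − 10 = 20 days remain.
Then May (31), June (30), July (31), August (31), September (30), October (31): 31 + 30 + 31 + 31 + 30 + 31 = 184 days.
November 1–9, 1832: 9 days.
Residual: 213 days.
Total: 8614 days.

8614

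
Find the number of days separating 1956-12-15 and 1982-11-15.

From December 15, 1956 to December 15, 1981: 25 years, of which 6 contain a Feb 29 — 19×365 + 6×366 = 9131 days.
December 1981: 31 − 15 = 16 days remain.
Then 10 full months totalling 304 days.
November 1–15, 1982: 15 days.
Residual: 335 days.
Total: 9466 days.

9466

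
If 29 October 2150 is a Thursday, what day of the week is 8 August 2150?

Count forward from the earlier date (August 8, 2150) to the later (October 29, 2150):
August 2150: 31 − 8 = 23 days remain.
Then September (30): 30 days.
October 1–29, 2150: 29 days.
Total: 23 + 30 + 29 = 82 days.
82 mod 7 = 5, so 5 days before Thursday is Saturday.

Saturday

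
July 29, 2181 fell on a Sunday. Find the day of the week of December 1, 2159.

Count forward from the earlier date (December 1, 2159) to the later (July 29, 2181):
From December 1, 2159 to December 1, 2180: 21 years, of which 6 contain a Feb 29 — 15×365 + 6×366 = 7671 days.
December 2180: 31 − 1 = 30 days remain.
Then January (31), February 2181 (28), March (31), April (30), May (31), June (30): 31 + 28 + 31 + 30 + 31 + 30 = 181 days.
July 1–29, 2181: 29 days.
Residual: 240 days.
Total: 7911 days.
7911 mod 7 = 1, so 1 day before Sunday is Saturday.

Saturday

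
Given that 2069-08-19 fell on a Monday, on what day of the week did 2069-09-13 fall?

Friday

August 2069: 31 − 19 = 12 days remain.
September 1–13, 2069: 13 days.
Total: 12 + 13 = 25 days.
25 mod 7 = 4, so 4 days after Monday is Friday.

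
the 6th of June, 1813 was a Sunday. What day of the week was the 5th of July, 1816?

Friday

June 6, 1813 → June 6, 1814: 365 days.
June 6, 1814 → June 6, 1815: 365 days.
June 6, 1815 → June 6, 1816: 366 days (1816 is a leap year).
June 1816: 30 − 6 = 24 days remain.
July 1–5, 1816: 5 days.
Residual: 29 days.
Total: 1125 days.
1125 mod 7 = 5, so 5 days after Sunday is Friday.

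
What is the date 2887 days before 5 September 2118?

10 October 2110

Count 2887 days before September 5, 2118:
Day-of-year of October 10, 2110: 283.
Day-of-year of September 5, 2118: 248.
2110 has 365 days, so 365 − 283 = 82 days remain in 2110.
Full years 2111–2117: 5 common + 2 leap = 5×365 + 2×366 = 2557 days.
Total: 82 + 2557 + 248 = 2887 days.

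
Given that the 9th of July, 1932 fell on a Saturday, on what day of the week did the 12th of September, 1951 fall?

Wednesday

From July 9, 1932 to July 9, 1951: 19 years, of which 4 contain a Feb 29 — 15×365 + 4×366 = 6939 days.
July 1951: 31 − 9 = 22 days remain.
Then August (31): 31 days.
September 1–12, 1951: 12 days.
Residual: 65 days.
Total: 7004 days.
7004 mod 7 = 4, so 4 days after Saturday is Wednesday.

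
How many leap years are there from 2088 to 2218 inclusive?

Years divisible by 4: 2088, 2092, …, 2216 — 33 in all.
Of these, 2100, 2200 are divisible by 100 but not 400, so not leap.
Leap years: 33 − 2 = 31.

31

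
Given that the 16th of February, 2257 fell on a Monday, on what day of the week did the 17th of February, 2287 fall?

From February 16, 2257 to February 16, 2287: 30 years, of which 7 contain a Feb 29 — 23×365 + 7×366 = 10957 days.
Within February 2287: 17 − 16 = 1 day.
Total: 10958 days.
10958 mod 7 = 3, so 3 days after Monday is Thursday.

Thursday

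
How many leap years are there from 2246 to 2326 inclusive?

19

Years divisible by 4: 2248, 2252, …, 2324 — 20 in all.
Of these, 2300 is divisible by 100 but not 400, so not leap.
Leap years: 20 − 1 = 19.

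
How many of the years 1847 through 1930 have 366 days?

Years divisible by 4: 1848, 1852, …, 1928 — 21 in all.
Of these, 1900 is divisible by 100 but not 400, so not leap.
Leap years: 21 − 1 = 20.

20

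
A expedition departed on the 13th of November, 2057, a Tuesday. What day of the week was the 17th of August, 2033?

Wednesday

Count forward from the earlier date (August 17, 2033) to the later (November 13, 2057):
Day-of-year of August 17, 2033: 229.
Day-of-year of November 13, 2057: 317.
2033 has 365 days, so 365 − 229 = 136 days remain in 2033.
Full years 2034–2056: 17 common + 6 leap = 17×365 + 6×366 = 8401 days.
Total: 136 + 8401 + 317 = 8854 days.
8854 mod 7 = 6, so 6 days before Tuesday is Wednesday.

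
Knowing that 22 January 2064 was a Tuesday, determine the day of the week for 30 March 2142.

Friday

Day-of-year of January 22, 2064: 22.
Day-of-year of March 30, 2142: 89.
2064 has 366 days, so 366 − 22 = 344 days remain in 2064.
Full years 2065–2141: 59 common + 18 leap = 59×365 + 18×366 = 28123 days.
Total: 344 + 28123 + 89 = 28556 days.
28556 mod 7 = 3, so 3 days after Tuesday is Friday.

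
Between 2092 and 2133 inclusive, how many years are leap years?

10

Years divisible by 4 in [2092, 2133]: 2092, 2096, 2100, 2104, 2108, 2112, 2116, 2120, 2124, 2128, 2132.
Of these, 2100 is divisible by 100 but not 400, so not leap.
Leap years: 11 − 1 = 10.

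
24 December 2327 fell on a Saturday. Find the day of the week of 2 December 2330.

Tuesday

December 24, 2327 → December 24, 2328: 366 days (2328 is a leap year).
December 24, 2328 → December 24, 2329: 365 days.
December 2329: 31 − 24 = 7 days remain.
Then 11 full months totalling 334 days.
December 1–2, 2330: 2 days.
Residual: 343 days.
Total: 1074 days.
1074 mod 7 = 3, so 3 days after Saturday is Tuesday.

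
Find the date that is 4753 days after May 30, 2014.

June 4, 2027

Count 4753 days after May 30, 2014:
Day-of-year of May 30, 2014: 150.
Day-of-year of June 4, 2027: 155.
2014 has 365 days, so 365 − 150 = 215 days remain in 2014.
Full years 2015–2026: 9 common + 3 leap = 9×365 + 3×366 = 4383 days.
Total: 215 + 4383 + 155 = 4753 days.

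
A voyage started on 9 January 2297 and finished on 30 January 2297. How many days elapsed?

Within January 2297: 30 − 9 = 21 days.

21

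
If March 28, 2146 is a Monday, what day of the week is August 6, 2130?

Count forward from the earlier date (August 6, 2130) to the later (March 28, 2146):
From August 6, 2130 to August 6, 2145: 15 years, of which 4 contain a Feb 29 — 11×365 + 4×366 = 5479 days.
August 2145: 31 − 6 = 25 days remain.
Then September (30), October (31), November (30), December (31), January (31), February 2146 (28): 30 + 31 + 30 + 31 + 31 + 28 = 181 days.
March 1–28, 2146: 28 days.
Residual: 234 days.
Total: 5713 days.
5713 mod 7 = 1, so 1 day before Monday is Sunday.

Sunday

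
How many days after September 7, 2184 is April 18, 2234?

18119

Day-of-year of September 7, 2184: 251.
Day-of-year of April 18, 2234: 108.
2184 has 366 days, so 366 − 251 = 115 days remain in 2184.
Full years 2185–2233: 38 common + 11 leap = 38×365 + 11×366 = 17896 days.
Total: 115 + 17896 + 108 = 18119 days.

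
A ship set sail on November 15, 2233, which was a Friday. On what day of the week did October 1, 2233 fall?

Tuesday

Count forward from the earlier date (October 1, 2233) to the later (November 15, 2233):
October 2233: 31 − 1 = 30 days remain.
November 1–15, 2233: 15 days.
Total: 30 + 15 = 45 days.
45 mod 7 = 3, so 3 days before Friday is Tuesday.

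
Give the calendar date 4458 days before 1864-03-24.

1852-01-09

Count 4458 days before March 24, 1864:
Day-of-year of January 9, 1852: 9.
Day-of-year of March 24, 1864: 84.
1852 has 366 days, so 366 − 9 = 357 days remain in 1852.
Full years 1853–1863: 9 common + 2 leap = 9×365 + 2×366 = 4017 days.
Total: 357 + 4017 + 84 = 4458 days.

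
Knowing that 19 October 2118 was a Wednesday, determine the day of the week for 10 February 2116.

Monday

Count forward from the earlier date (February 10, 2116) to the later (October 19, 2118):
February 10, 2116 → February 10, 2117: 366 days (2116 is a leap year).
February 10, 2117 → February 10, 2118: 365 days.
February 2118: 28 − 10 = 18 days remain (2118 is not a leap year, so February has 28 days).
Then March (31), April (30), May (31), June (30), July (31), August (31), September (30): 31 + 30 + 31 + 30 + 31 + 31 + 30 = 214 days.
October 1–19, 2118: 19 days.
Residual: 251 days.
Total: 982 days.
982 mod 7 = 2, so 2 days before Wednesday is Monday.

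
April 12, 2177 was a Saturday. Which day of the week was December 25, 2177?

Thursday

April 2177: 30 − 12 = 18 days remain.
Then May (31), June (30), July (31), August (31), September (30), October (31), November (30): 31 + 30 + 31 + 31 + 30 + 31 + 30 = 214 days.
December 1–25, 2177: 25 days.
Total: 18 + 214 + 25 = 257 days.
257 mod 7 = 5, so 5 days after Saturday is Thursday.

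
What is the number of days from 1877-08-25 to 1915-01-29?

13670

From August 25, 1877 to August 25, 1914: 37 years, of which 8 contain a Feb 29 — 29×365 + 8×366 = 13513 days.
(1900 is not a leap year (divisible by 100 but not 400).)
August 1914: 31 − 25 = 6 days remain.
Then September (30), October (31), November (30), December (31): 30 + 31 + 30 + 31 = 122 days.
January 1–29, 1915: 29 days.
Residual: 157 days.
Total: 13670 days.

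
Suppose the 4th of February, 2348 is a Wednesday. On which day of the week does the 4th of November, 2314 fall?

Count forward from the earlier date (November 4, 2314) to the later (February 4, 2348):
Day-of-year of November 4, 2314: 308.
Day-of-year of February 4, 2348: 35.
2314 has 365 days, so 365 − 308 = 57 days remain in 2314.
Full years 2315–2347: 25 common + 8 leap = 25×365 + 8×366 = 12053 days.
Total: 57 + 12053 + 35 = 12145 days.
12145 is a multiple of 7, so the 4th of November, 2314 falls on the same weekday: Wednesday.

Wednesday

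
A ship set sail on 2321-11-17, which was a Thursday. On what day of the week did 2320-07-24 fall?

Count forward from the earlier date (July 24, 2320) to the later (November 17, 2321):
July 2320: 31 − 24 = 7 days remain.
Then 15 full months totalling 457 days.
November 1–17, 2321: 17 days.
Total: 7 + 457 + 17 = 481 days.
481 mod 7 = 5, so 5 days before Thursday is Saturday.

Saturday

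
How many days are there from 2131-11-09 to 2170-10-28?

14233

From November 9, 2131 to November 9, 2169: 38 years, of which 10 contain a Feb 29 — 28×365 + 10×366 = 13880 days.
November 2169: 30 − 9 = 21 days remain.
Then 10 full months totalling 304 days.
October 1–28, 2170: 28 days.
Residual: 353 days.
Total: 14233 days.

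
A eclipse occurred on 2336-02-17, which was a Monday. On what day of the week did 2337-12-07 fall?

February 17, 2336 → February 17, 2337: 366 days (2336 is a leap year).
February 2337: 28 − 17 = 11 days remain (2337 is not a leap year, so February has 28 days).
Then 9 full months totalling 275 days.
December 1–7, 2337: 7 days.
Residual: 293 days.
Total: 659 days.
659 mod 7 = 1, so 1 day after Monday is Tuesday.

Tuesday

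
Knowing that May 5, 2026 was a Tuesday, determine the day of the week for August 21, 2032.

Day-of-year of May 5, 2026: 125.
Day-of-year of August 21, 2032: 234.
2026 has 365 days, so 365 − 125 = 240 days remain in 2026.
Full years: 2027: 365; 2028: 366; 2029: 365; 2030: 365; 2031: 365. Sum = 1826.
Total: 240 + 1826 + 234 = 2300 days.
2300 mod 7 = 4, so 4 days after Tuesday is Saturday.

Saturday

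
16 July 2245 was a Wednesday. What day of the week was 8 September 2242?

Thursday

Count forward from the earlier date (September 8, 2242) to the later (July 16, 2245):
Day-of-year of September 8, 2242: 251.
Day-of-year of July 16, 2245: 197.
2242 has 365 days, so 365 − 251 = 114 days remain in 2242.
Full years: 2243: 365; 2244: 366. Sum = 731.
Total: 114 + 731 + 197 = 1042 days.
1042 mod 7 = 6, so 6 days before Wednesday is Thursday.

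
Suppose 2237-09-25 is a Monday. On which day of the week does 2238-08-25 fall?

Saturday

September 2237: 30 − 25 = 5 days remain.
Then 10 full months totalling 304 days.
August 1–25, 2238: 25 days.
Residual: 334 days.
Total: 334 days.
334 mod 7 = 5, so 5 days after Monday is Saturday.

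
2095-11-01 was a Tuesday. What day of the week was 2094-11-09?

Tuesday

Count forward from the earlier date (November 9, 2094) to the later (November 1, 2095):
November 2094: 30 − 9 = 21 days remain.
Then 11 full months totalling 335 days.
November 1, 2095: 1 day.
Residual: 357 days.
Total: 357 days.
357 is a multiple of 7, so 2094-11-09 falls on the same weekday: Tuesday.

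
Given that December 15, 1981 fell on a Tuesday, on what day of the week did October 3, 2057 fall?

Day-of-year of December 15, 1981: 349.
Day-of-year of October 3, 2057: 276.
1981 has 365 days, so 365 − 349 = 16 days remain in 1981.
Full years 1982–2056: 56 common + 19 leap = 56×365 + 19×366 = 27394 days.
Total: 16 + 27394 + 276 = 27686 days.
27686 mod 7 = 1, so 1 day after Tuesday is Wednesday.

Wednesday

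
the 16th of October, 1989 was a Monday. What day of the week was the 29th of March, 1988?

Count forward from the earlier date (March 29, 1988) to the later (October 16, 1989):
March 1988: 31 − 29 = 2 days remain.
Then 18 full months totalling 548 days.
October 1–16, 1989: 16 days.
Total: 2 + 548 + 16 = 566 days.
566 mod 7 = 6, so 6 days before Monday is Tuesday.

Tuesday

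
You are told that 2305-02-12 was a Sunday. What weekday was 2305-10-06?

February 2305: 28 − 12 = 16 days remain (2305 is not a leap year, so February has 28 days).
Then March (31), April (30), May (31), June (30), July (31), August (31), September (30): 31 + 30 + 31 + 30 + 31 + 31 + 30 = 214 days.
October 1–6, 2305: 6 days.
Total: 16 + 214 + 6 = 236 days.
236 mod 7 = 5, so 5 days after Sunday is Friday.

Friday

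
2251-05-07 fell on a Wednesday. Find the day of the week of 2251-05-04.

Sunday

Count forward from the earlier date (May 4, 2251) to the later (May 7, 2251):
Within May 2251: 7 − 4 = 3 days.
3 mod 7 = 3, so 3 days before Wednesday is Sunday.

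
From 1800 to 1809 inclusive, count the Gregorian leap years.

2

Years divisible by 4 in [1800, 1809]: 1800, 1804, 1808.
Of these, 1800 is divisible by 100 but not 400, so not leap.
Leap years: 3 − 1 = 2.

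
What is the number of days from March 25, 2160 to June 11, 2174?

From March 25, 2160 to March 25, 2174: 14 years, of which 3 contain a Feb 29 — 11×365 + 3×366 = 5113 days.
March 2174: 31 − 25 = 6 days remain.
Then April (30), May (31): 30 + 31 = 61 days.
June 1–11, 2174: 11 days.
Residual: 78 days.
Total: 5191 days.

5191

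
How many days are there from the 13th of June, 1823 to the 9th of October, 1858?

12902

Day-of-year of June 13, 1823: 164.
Day-of-year of October 9, 1858: 282.
1823 has 365 days, so 365 − 164 = 201 days remain in 1823.
Full years 1824–1857: 25 common + 9 leap = 25×365 + 9×366 = 12419 days.
Total: 201 + 12419 + 282 = 12902 days.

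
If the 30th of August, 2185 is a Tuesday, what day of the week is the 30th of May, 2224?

From August 30, 2185 to August 30, 2223: 38 years, of which 8 contain a Feb 29 — 30×365 + 8×366 = 13878 days.
(2200 is not a leap year (divisible by 100 but not 400).)
August 2223: 31 − 30 = 1 day remains.
Then September (30), October (31), November (30), December (31), January (31), February 2224 (29), March (31), April (30): 30 + 31 + 30 + 31 + 31 + 29 + 31 + 30 = 243 days.
May 1–30, 2224: 30 days.
Residual: 274 days.
Total: 14152 days.
14152 mod 7 = 5, so 5 days after Tuesday is Sunday.

Sunday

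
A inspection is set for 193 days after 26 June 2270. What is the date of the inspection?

5 January 2271

Count 193 days after June 26, 2270:
June 2270: 30 − 26 = 4 days remain.
Then July (31), August (31), September (30), October (31), November (30), December (31): 31 + 31 + 30 + 31 + 30 + 31 = 184 days.
January 1–5, 2271: 5 days.
Residual: 193 days.
Total: 193 days.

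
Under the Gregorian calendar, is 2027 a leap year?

No

2027 is not a leap year.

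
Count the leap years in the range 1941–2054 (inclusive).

28

Years divisible by 4: 1944, 1948, …, 2052 — 28 in all.
2000 is divisible by 400, so still leap.
No century exceptions apply. Count: 28.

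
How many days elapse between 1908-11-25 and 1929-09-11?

7595

From November 25, 1908 to November 25, 1928: 20 years, of which 5 contain a Feb 29 — 15×365 + 5×366 = 7305 days.
November 1928: 30 − 25 = 5 days remain.
Then 9 full months totalling 274 days.
September 1–11, 1929: 11 days.
Residual: 290 days.
Total: 7595 days.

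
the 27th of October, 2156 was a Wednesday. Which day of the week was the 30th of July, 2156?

Count forward from the earlier date (July 30, 2156) to the later (October 27, 2156):
July 2156: 31 − 30 = 1 day remains.
Then August (31), September (30): 31 + 30 = 61 days.
October 1–27, 2156: 27 days.
Total: 1 + 61 + 27 = 89 days.
89 mod 7 = 5, so 5 days before Wednesday is Friday.

Friday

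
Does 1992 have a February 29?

Yes

1992 is a leap year.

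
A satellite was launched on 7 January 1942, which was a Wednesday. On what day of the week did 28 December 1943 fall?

January 1942: 31 − 7 = 24 days remain.
Then 22 full months totalling 668 days.
December 1–28, 1943: 28 days.
Total: 24 + 668 + 28 = 720 days.
720 mod 7 = 6, so 6 days after Wednesday is Tuesday.

Tuesday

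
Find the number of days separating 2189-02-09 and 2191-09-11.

944

Day-of-year of February 9, 2189: 40.
Day-of-year of September 11, 2191: 254.
2189 has 365 days, so 365 − 40 = 325 days remain in 2189.
Full years: 2190: 365. Sum = 365.
Total: 325 + 365 + 254 = 944 days.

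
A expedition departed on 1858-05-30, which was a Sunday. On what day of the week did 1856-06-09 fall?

Count forward from the earlier date (June 9, 1856) to the later (May 30, 1858):
Day-of-year of June 9, 1856: 161.
Day-of-year of May 30, 1858: 150.
1856 has 366 days, so 366 − 161 = 205 days remain in 1856.
Full years: 1857: 365. Sum = 365.
Total: 205 + 365 + 150 = 720 days.
720 mod 7 = 6, so 6 days before Sunday is Monday.

Monday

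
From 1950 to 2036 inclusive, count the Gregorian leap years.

22

Years divisible by 4: 1952, 1956, …, 2036 — 22 in all.
2000 is divisible by 400, so still leap.
No century exceptions apply. Count: 22.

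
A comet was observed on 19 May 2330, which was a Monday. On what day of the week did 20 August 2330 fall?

Wednesday

May 2330: 31 − 19 = 12 days remain.
Then June (30), July (31): 30 + 31 = 61 days.
August 1–20, 2330: 20 days.
Total: 12 + 61 + 20 = 93 days.
93 mod 7 = 2, so 2 days after Monday is Wednesday.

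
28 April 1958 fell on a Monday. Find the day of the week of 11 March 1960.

April 1958: 30 − 28 = 2 days remain.
Then 22 full months totalling 670 days.
March 1–11, 1960: 11 days.
Total: 2 + 670 + 11 = 683 days.
683 mod 7 = 4, so 4 days after Monday is Friday.

Friday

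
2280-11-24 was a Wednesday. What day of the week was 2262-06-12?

Count forward from the earlier date (June 12, 2262) to the later (November 24, 2280):
Day-of-year of June 12, 2262: 163.
Day-of-year of November 24, 2280: 329.
2262 has 365 days, so 365 − 163 = 202 days remain in 2262.
Full years 2263–2279: 13 common + 4 leap = 13×365 + 4×366 = 6209 days.
Total: 202 + 6209 + 329 = 6740 days.
6740 mod 7 = 6, so 6 days before Wednesday is Thursday.

Thursday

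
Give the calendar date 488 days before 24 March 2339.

21 November 2337

Count 488 days before March 24, 2339:
November 21, 2337 → November 21, 2338: 365 days.
November 2338: 30 − 21 = 9 days remain.
Then December (31), January (31), February 2339 (28): 31 + 31 + 28 = 90 days.
March 1–24, 2339: 24 days.
Residual: 123 days.
Total: 488 days.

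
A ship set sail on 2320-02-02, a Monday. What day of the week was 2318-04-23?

Count forward from the earlier date (April 23, 2318) to the later (February 2, 2320):
Day-of-year of April 23, 2318: 113.
Day-of-year of February 2, 2320: 33.
2318 has 365 days, so 365 − 113 = 252 days remain in 2318.
Full years: 2319: 365. Sum = 365.
Total: 252 + 365 + 33 = 650 days.
650 mod 7 = 6, so 6 days before Monday is Tuesday.

Tuesday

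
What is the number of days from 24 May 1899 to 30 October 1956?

20978

From May 24, 1899 to May 24, 1956: 57 years, of which 14 contain a Feb 29 — 43×365 + 14×366 = 20819 days.
(1900 is not a leap year (divisible by 100 but not 400).)
May 1956: 31 − 24 = 7 days remain.
Then June (30), July (31), August (31), September (30): 30 + 31 + 31 + 30 = 122 days.
October 1–30, 1956: 30 days.
Residual: 159 days.
Total: 20978 days.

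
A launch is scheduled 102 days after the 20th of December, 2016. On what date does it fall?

the 1st of April, 2017

Count 102 days after December 20, 2016:
December 2016: 31 − 20 = 11 days remain.
Then January (31), February 2017 (28), March (31): 31 + 28 + 31 = 90 days.
April 1, 2017: 1 day.
Total: 11 + 90 + 1 = 102 days.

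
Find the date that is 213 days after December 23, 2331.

July 23, 2332

Count 213 days after December 23, 2331:
December 2331: 31 − 23 = 8 days remain.
Then January (31), February 2332 (29), March (31), April (30), May (31), June (30): 31 + 29 + 31 + 30 + 31 + 30 = 182 days.
July 1–23, 2332: 23 days.
Residual: 213 days.
Total: 213 days.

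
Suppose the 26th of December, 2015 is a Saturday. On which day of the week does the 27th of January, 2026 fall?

Day-of-year of December 26, 2015: 360.
Day-of-year of January 27, 2026: 27.
2015 has 365 days, so 365 − 360 = 5 days remain in 2015.
Full years 2016–2025: 7 common + 3 leap = 7×365 + 3×366 = 3653 days.
Total: 5 + 3653 + 27 = 3685 days.
3685 mod 7 = 3, so 3 days after Saturday is Tuesday.

Tuesday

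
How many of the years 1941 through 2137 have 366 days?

48

Years divisible by 4: 1944, 1948, …, 2136 — 49 in all.
Of these, 2100 is divisible by 100 but not 400, so not leap.
2000 is divisible by 400, so still leap.
Leap years: 49 − 1 = 48.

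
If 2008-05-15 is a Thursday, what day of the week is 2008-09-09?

Tuesday

May 2008: 31 − 15 = 16 days remain.
Then June (30), July (31), August (31): 30 + 31 + 31 = 92 days.
September 1–9, 2008: 9 days.
Total: 16 + 92 + 9 = 117 days.
117 mod 7 = 5, so 5 days after Thursday is Tuesday.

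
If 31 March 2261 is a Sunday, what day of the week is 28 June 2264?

March 31, 2261 → March 31, 2262: 365 days.
March 31, 2262 → March 31, 2263: 365 days.
March 31, 2263 → March 31, 2264: 366 days (2264 is a leap year).
March 2264: 31 − 31 = 0 days remain.
Then April (30), May (31): 30 + 31 = 61 days.
June 1–28, 2264: 28 days.
Residual: 89 days.
Total: 1185 days.
1185 mod 7 = 2, so 2 days after Sunday is Tuesday.

Tuesday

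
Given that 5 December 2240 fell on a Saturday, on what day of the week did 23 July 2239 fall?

Tuesday

Count forward from the earlier date (July 23, 2239) to the later (December 5, 2240):
Day-of-year of July 23, 2239: 204.
Day-of-year of December 5, 2240: 340.
2239 has 365 days, so 365 − 204 = 161 days remain in 2239.
Total: 161 + 340 = 501 days.
501 mod 7 = 4, so 4 days before Saturday is Tuesday.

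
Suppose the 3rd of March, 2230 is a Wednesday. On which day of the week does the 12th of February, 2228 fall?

Count forward from the earlier date (February 12, 2228) to the later (March 3, 2230):
February 2228: 29 − 12 = 17 days remain (2228 is a leap year, so February has 29 days).
Then 24 full months totalling 730 days.
March 1–3, 2230: 3 days.
Total: 17 + 730 + 3 = 750 days.
750 mod 7 = 1, so 1 day before Wednesday is Tuesday.

Tuesday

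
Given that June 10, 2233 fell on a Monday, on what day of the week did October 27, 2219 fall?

Count forward from the earlier date (October 27, 2219) to the later (June 10, 2233):
From October 27, 2219 to October 27, 2232: 13 years, of which 4 contain a Feb 29 — 9×365 + 4×366 = 4749 days.
October 2232: 31 − 27 = 4 days remain.
Then November (30), December (31), January (31), February 2233 (28), March (31), April (30), May (31): 30 + 31 + 31 + 28 + 31 + 30 + 31 = 212 days.
June 1–10, 2233: 10 days.
Residual: 226 days.
Total: 4975 days.
4975 mod 7 = 5, so 5 days before Monday is Wednesday.

Wednesday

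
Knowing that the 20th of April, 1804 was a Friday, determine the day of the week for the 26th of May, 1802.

Wednesday

Count forward from the earlier date (May 26, 1802) to the later (April 20, 1804):
May 26, 1802 → May 26, 1803: 365 days.
May 1803: 31 − 26 = 5 days remain.
Then 10 full months totalling 305 days.
April 1–20, 1804: 20 days.
Residual: 330 days.
Total: 695 days.
695 mod 7 = 2, so 2 days before Friday is Wednesday.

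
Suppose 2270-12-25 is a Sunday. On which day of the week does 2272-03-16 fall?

Saturday

December 2270: 31 − 25 = 6 days remain.
Then 14 full months totalling 425 days.
March 1–16, 2272: 16 days.
Total: 6 + 425 + 16 = 447 days.
447 mod 7 = 6, so 6 days after Sunday is Saturday.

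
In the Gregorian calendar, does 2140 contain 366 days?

2140 is a leap year.

Yes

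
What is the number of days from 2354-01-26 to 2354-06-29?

January 2354: 31 − 26 = 5 days remain.
Then February 2354 (28), March (31), April (30), May (31): 28 + 31 + 30 + 31 = 120 days.
June 1–29, 2354: 29 days.
Total: 5 + 120 + 29 = 154 days.

154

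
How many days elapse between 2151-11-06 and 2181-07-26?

Day-of-year of November 6, 2151: 310.
Day-of-year of July 26, 2181: 207.
2151 has 365 days, so 365 − 310 = 55 days remain in 2151.
Full years 2152–2180: 21 common + 8 leap = 21×365 + 8×366 = 10593 days.
Total: 55 + 10593 + 207 = 10855 days.

10855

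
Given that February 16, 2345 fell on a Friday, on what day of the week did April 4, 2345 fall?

Wednesday

February 2345: 28 − 16 = 12 days remain (2345 is not a leap year, so February has 28 days).
Then March (31): 31 days.
April 1–4, 2345: 4 days.
Total: 12 + 31 + 4 = 47 days.
47 mod 7 = 5, so 5 days after Friday is Wednesday.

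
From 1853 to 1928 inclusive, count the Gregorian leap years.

18

Years divisible by 4: 1856, 1860, …, 1928 — 19 in all.
Of these, 1900 is divisible by 100 but not 400, so not leap.
Leap years: 19 − 1 = 18.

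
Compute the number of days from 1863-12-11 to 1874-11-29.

Day-of-year of December 11, 1863: 345.
Day-of-year of November 29, 1874: 333.
1863 has 365 days, so 365 − 345 = 20 days remain in 1863.
Full years 1864–1873: 7 common + 3 leap = 7×365 + 3×366 = 3653 days.
Total: 20 + 3653 + 333 = 4006 days.

4006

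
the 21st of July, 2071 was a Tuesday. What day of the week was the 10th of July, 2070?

Count forward from the earlier date (July 10, 2070) to the later (July 21, 2071):
July 10, 2070 → July 10, 2071: 365 days.
Within July 2071: 21 − 10 = 11 days.
Total: 376 days.
376 mod 7 = 5, so 5 days before Tuesday is Thursday.

Thursday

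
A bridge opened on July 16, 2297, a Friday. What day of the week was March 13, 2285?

Friday

Count forward from the earlier date (March 13, 2285) to the later (July 16, 2297):
Day-of-year of March 13, 2285: 72.
Day-of-year of July 16, 2297: 197.
2285 has 365 days, so 365 − 72 = 293 days remain in 2285.
Full years 2286–2296: 8 common + 3 leap = 8×365 + 3×366 = 4018 days.
Total: 293 + 4018 + 197 = 4508 days.
4508 is a multiple of 7, so March 13, 2285 falls on the same weekday: Friday.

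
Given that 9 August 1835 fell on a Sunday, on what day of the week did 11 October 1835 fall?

Sunday

August 1835: 31 − 9 = 22 days remain.
Then September (30): 30 days.
October 1–11, 1835: 11 days.
Total: 22 + 30 + 11 = 63 days.
63 is a multiple of 7, so 11 October 1835 falls on the same weekday: Sunday.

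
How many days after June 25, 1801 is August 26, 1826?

9193

From June 25, 1801 to June 25, 1826: 25 years, of which 6 contain a Feb 29 — 19×365 + 6×366 = 9131 days.
June 1826: 30 − 25 = 5 days remain.
Then July (31): 31 days.
August 1–26, 1826: 26 days.
Residual: 62 days.
Total: 9193 days.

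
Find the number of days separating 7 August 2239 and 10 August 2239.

3

Within August 2239: 10 − 7 = 3 days.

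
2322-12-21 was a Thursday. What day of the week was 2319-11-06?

Count forward from the earlier date (November 6, 2319) to the later (December 21, 2322):
Day-of-year of November 6, 2319: 310.
Day-of-year of December 21, 2322: 355.
2319 has 365 days, so 365 − 310 = 55 days remain in 2319.
Full years: 2320: 366; 2321: 365. Sum = 731.
Total: 55 + 731 + 355 = 1141 days.
1141 is a multiple of 7, so 2319-11-06 falls on the same weekday: Thursday.

Thursday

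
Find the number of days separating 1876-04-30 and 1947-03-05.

25875

Day-of-year of April 30, 1876: 121.
Day-of-year of March 5, 1947: 64.
1876 has 366 days, so 366 − 121 = 245 days remain in 1876.
Full years 1877–1946: 54 common + 16 leap = 54×365 + 16×366 = 25566 days.
Total: 245 + 25566 + 64 = 25875 days.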